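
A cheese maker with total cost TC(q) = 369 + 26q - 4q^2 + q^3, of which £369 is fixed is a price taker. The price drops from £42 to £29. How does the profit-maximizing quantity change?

Output falls from 4 to 3

MC = 26 - 8q + 3q^2; the shutdown threshold is min AVC = £22 (at q = 2).
With P = £42 above the shutdown price, P = MC gives q = 4.
At P = £29 ≥ min AVC, set P = MC: q = 3. The firm stays open but cuts output.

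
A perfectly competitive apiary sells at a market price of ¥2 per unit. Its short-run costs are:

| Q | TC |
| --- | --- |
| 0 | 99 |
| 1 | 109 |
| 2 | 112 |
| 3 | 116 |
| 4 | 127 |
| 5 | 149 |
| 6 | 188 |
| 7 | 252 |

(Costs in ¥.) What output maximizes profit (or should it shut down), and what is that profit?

Q = 0 (shut down); profit = -¥99

Tabulate TR − TC: Q=0: -99; Q=1: -107; Q=2: -108; Q=3: -110; Q=4: -119; Q=5: -139; Q=6: -176; Q=7: -238.
Profit is highest at Q = 0. Equivalently, the lowest AVC in the table is 17/3 ≈ ¥5.67 at Q = 3, and P = ¥2 falls below it — price never covers variable cost, so the firm shuts down and loses only its fixed cost.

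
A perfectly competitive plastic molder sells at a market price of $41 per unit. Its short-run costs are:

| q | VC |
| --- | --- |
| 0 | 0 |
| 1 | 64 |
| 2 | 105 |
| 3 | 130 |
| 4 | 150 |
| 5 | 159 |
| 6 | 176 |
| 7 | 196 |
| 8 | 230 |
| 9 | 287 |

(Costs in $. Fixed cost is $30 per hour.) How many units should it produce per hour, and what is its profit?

q = 8; profit = $68

Compute π = P·q − TC at each output: q=0: -30; q=1: -53; q=2: -53; q=3: -37; q=4: -16; q=5: 16; q=6: 40; q=7: 61; q=8: 68; q=9: 52.
Profit is maximized at q = 8. AVC there is 230/8 = $28.75 ≤ P, so producing beats shutting down (which would give -$30).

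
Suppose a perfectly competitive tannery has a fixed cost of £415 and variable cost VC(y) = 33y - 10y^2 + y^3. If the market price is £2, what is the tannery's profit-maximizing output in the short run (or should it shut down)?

From TC, MC = TC'(y) = 33 - 20y + 3y^2 and AVC = VC/y = 33 - 10y + y^2.
The AVC parabola has its vertex at y = 10/2 = 5, where AVC = 33 - 10·5 + 5^2 = £8.
P = £2 lies below min AVC = £8; no output level covers variable cost.
Best response: produce nothing and absorb the £415 fixed cost.

Shut down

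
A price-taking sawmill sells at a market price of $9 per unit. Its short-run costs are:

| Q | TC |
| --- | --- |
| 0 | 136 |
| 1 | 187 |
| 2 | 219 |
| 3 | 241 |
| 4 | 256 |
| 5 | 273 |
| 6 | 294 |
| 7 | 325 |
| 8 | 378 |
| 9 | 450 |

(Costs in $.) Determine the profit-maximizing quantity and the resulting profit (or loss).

Tabulate TR − TC: Q=0: -136; Q=1: -178; Q=2: -201; Q=3: -214; Q=4: -220; Q=5: -228; Q=6: -240; Q=7: -262; Q=8: -306; Q=9: -369.
Profit is highest at Q = 0. Equivalently, the lowest AVC in the table is 158/6 ≈ $26.33 at Q = 6, and P = $9 falls below it — price never covers variable cost, so the firm shuts down and loses only its fixed cost.

Q = 0 (shut down); profit = -$136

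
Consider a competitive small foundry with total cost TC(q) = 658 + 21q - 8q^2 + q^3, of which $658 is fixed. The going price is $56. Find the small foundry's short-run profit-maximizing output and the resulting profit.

Profit = -$364 at q = 7

AVC = 21 - 8q + q^2; min AVC = $5 at q = 4. Since P = $56 ≥ min AVC, the firm produces.
MC = 21 - 16q + 3q^2. Setting P = MC and taking the root on the rising branch gives q* = 7.
TR = 56·7 = 392. TC = 658 + 98 = 756. Profit = 392 − 756 = -$364.
Shutting down would mean losing the fixed cost of $658, so operating at a loss of $364 is better by $294.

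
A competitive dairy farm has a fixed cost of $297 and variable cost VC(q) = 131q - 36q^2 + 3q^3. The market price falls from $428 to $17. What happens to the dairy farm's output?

MC = 131 - 72q + 9q^2; the shutdown threshold is min AVC = $23 (at q = 6).
With P = $428 above the shutdown price, P = MC gives q = 11.
At P = $17 < min AVC = $23, price no longer covers variable cost at any output, so the firm shuts down: q = 0.

Output falls from 11 to 0 (the firm shuts down)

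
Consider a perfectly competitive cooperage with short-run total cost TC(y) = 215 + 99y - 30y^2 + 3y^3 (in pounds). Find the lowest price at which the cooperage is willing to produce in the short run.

£24 per unit

Short-run supply begins at min AVC. From VC = 99y - 30y^2 + 3y^3, AVC = 99 - 30y + 3y^2.
dAVC/dy = -30 + 6y = 0 gives y = 5. min AVC = 99 - 30·5 + 3·5^2 = 24.
For P < £24 the firm produces nothing.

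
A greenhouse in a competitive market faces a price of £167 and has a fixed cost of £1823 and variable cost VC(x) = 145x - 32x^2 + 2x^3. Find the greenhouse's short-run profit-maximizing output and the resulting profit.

AVC = 145 - 32x + 2x^2; min AVC = £17 at x = 8. Since P = £167 ≥ min AVC, the firm produces.
With MC = 145 - 64x + 6x^2, P = MC on the upward-sloping part at x* = 11.
TR = 167·11 = 1837. TC = 1823 + 385 = 2208. Profit = 1837 − 2208 = -£371.
That loss of £371 beats the £1823 the firm would lose by shutting down; producing recovers £1452 of fixed cost.

Profit = -£371 at x = 11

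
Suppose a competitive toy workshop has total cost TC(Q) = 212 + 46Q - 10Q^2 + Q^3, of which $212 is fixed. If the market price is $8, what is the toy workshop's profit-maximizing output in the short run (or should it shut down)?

Variable cost is VC = 46Q - 10Q^2 + Q^3, so AVC = VC/Q = 46 - 10Q + Q^2 and MC = dTC/dQ = 46 - 20Q + 3Q^2.
AVC hits its minimum where MC = AVC, at Q = 5, giving min AVC = 46 - 10·5 + 5^2 = $21.
Since P = $8 < min AVC = $21, price fails to cover variable cost at any output.
Shutting down limits the loss to fixed cost, $212.

Shut down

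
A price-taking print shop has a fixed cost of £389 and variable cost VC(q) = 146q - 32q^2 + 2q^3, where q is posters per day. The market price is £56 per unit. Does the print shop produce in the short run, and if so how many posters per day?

Strip out fixed cost: VC = 146q - 32q^2 + 2q^3. Then AVC = 146 - 32q + 2q^2 and MC = 146 - 64q + 6q^2.
AVC hits its minimum where MC = AVC, at q = 8, giving min AVC = 146 - 32·8 + 2·8^2 = £18.
P = £56 exceeds min AVC = £18, so the firm stays open.
Solving P = MC: 90 - 64q + 6q^2 = 0 ⇒ q = 5/3 or 9. On the upward-sloping branch, q* = 9.
Check: AVC at q = 9 is £20 ≤ P, so revenue covers variable cost.
Profit = P·q − TC = 56·9 − 569 = -£65, a loss, but smaller than the £389 fixed cost the firm would lose by shutting down.

Produce at q = 9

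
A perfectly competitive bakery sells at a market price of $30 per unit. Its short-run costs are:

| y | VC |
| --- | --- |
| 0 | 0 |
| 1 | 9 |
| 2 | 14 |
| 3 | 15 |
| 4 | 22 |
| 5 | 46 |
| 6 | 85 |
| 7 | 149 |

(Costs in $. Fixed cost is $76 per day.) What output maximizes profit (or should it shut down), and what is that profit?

y = 5; profit = $28

Profit at each row (π = 30y − TC): y=0: -76; y=1: -55; y=2: -30; y=3: -1; y=4: 22; y=5: 28; y=6: 19; y=7: -15.
Profit is maximized at y = 5. AVC there is 46/5 = $9.20 ≤ P, so producing beats shutting down (which would give -$76).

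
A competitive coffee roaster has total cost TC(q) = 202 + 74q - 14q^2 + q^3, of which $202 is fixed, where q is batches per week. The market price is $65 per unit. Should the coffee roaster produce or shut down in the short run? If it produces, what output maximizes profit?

Produce at q = 9

Variable cost is VC = 74q - 14q^2 + q^3, so AVC = VC/q = 74 - 14q + q^2 and MC = dTC/dq = 74 - 28q + 3q^2.
AVC hits its minimum where MC = AVC, at q = 7, giving min AVC = 74 - 14·7 + 7^2 = $25.
Because $65 ≥ $25, revenue can cover variable cost; the firm operates.
Solving P = MC: 9 - 28q + 3q^2 = 0 ⇒ q = 1/3 or 9. On the upward-sloping branch, q* = 9.
Check: AVC at q = 9 is $29 ≤ P, so revenue covers variable cost.
Profit = P·q − TC = 65·9 − 463 = $122.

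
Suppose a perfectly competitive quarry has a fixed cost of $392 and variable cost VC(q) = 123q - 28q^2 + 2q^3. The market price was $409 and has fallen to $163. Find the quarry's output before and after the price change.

AVC = 123 - 28q + 2q^2, minimized at q = 7 where min AVC = $25. MC = 123 - 56q + 6q^2.
At P = $409 ≥ min AVC, set P = MC on the rising branch: q = 13.
At P = $163 ≥ min AVC, set P = MC: q = 10. The firm stays open but cuts output.

Output falls from 13 to 10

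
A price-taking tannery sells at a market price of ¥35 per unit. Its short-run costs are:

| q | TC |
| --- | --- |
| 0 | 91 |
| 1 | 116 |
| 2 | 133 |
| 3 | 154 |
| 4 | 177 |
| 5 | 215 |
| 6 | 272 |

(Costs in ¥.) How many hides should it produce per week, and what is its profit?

q = 4; profit = -¥37

Tabulate TR − TC: q=0: -91; q=1: -81; q=2: -63; q=3: -49; q=4: -37; q=5: -40; q=6: -62.
Profit is maximized at q = 4. AVC there is 86/4 = ¥21.50 ≤ P, so producing beats shutting down (which would give -¥91).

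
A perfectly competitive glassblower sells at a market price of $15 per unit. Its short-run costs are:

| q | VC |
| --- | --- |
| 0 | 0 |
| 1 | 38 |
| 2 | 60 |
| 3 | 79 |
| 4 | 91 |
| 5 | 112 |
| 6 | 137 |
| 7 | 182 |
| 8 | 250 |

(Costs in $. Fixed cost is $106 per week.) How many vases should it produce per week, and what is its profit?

Compute π = P·q − TC at each output: q=0: -106; q=1: -129; q=2: -136; q=3: -140; q=4: -137; q=5: -143; q=6: -153; q=7: -183; q=8: -236.
Profit is highest at q = 0. Equivalently, the lowest AVC in the table is 112/5 ≈ $22.40 at q = 5, and P = $15 falls below it — price never covers variable cost, so the firm shuts down and loses only its fixed cost.

q = 0 (shut down); profit = -$106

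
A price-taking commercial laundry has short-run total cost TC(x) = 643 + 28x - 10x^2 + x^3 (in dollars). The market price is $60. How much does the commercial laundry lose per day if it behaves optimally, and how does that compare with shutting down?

Profit = -$259 at x = 8

AVC = 28 - 10x + x^2; min AVC = $3 at x = 5. Since P = $60 ≥ min AVC, the firm produces.
MC = 28 - 20x + 3x^2. Setting P = MC and taking the root on the rising branch gives x* = 8.
TR = 60·8 = 480. TC = 643 + 96 = 739. Profit = 480 − 739 = -$259.
That loss of $259 beats the $643 the firm would lose by shutting down; producing recovers $384 of fixed cost.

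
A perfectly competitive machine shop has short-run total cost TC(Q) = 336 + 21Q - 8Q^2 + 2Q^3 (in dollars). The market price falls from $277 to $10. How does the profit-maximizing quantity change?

AVC = 21 - 8Q + 2Q^2, minimized at Q = 2 where min AVC = $13. MC = 21 - 16Q + 6Q^2.
At P = $277 ≥ min AVC, set P = MC on the rising branch: Q = 8.
At P = $10 < min AVC = $13, price no longer covers variable cost at any output, so the firm shuts down: Q = 0.

Output falls from 8 to 0 (the firm shuts down)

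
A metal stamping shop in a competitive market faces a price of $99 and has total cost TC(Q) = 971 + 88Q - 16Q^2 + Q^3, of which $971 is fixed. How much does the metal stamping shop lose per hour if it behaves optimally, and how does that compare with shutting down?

AVC = 88 - 16Q + Q^2; min AVC = $24 at Q = 8. Since P = $99 ≥ min AVC, the firm produces.
MC = 88 - 32Q + 3Q^2. Setting P = MC and taking the root on the rising branch gives Q* = 11.
TR = 99·11 = 1089. TC = 971 + 363 = 1334. Profit = 1089 − 1334 = -$245.
That loss of $245 beats the $971 the firm would lose by shutting down; producing recovers $726 of fixed cost.

Profit = -$245 at Q = 11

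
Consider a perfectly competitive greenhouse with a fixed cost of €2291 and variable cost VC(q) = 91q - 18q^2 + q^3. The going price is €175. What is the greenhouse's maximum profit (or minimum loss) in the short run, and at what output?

AVC = 91 - 18q + q^2; min AVC = €10 at q = 9. Since P = €175 ≥ min AVC, the firm produces.
MC = 91 - 36q + 3q^2. Setting P = MC and taking the root on the rising branch gives q* = 14.
TR = 175·14 = 2450. TC = 2291 + 490 = 2781. Profit = 2450 − 2781 = -€331.
That loss of €331 beats the €2291 the firm would lose by shutting down; producing recovers €1960 of fixed cost.

Profit = -€331 at q = 14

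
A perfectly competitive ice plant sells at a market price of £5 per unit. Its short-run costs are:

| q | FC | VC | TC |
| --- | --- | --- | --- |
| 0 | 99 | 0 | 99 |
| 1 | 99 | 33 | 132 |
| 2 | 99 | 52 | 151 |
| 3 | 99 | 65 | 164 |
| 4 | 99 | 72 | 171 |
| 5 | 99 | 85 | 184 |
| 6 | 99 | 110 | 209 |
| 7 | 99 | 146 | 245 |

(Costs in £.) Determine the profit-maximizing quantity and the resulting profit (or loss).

q = 0 (shut down); profit = -£99

Profit at each row (π = 5q − TC): q=0: -99; q=1: -127; q=2: -141; q=3: -149; q=4: -151; q=5: -159; q=6: -179; q=7: -210.
Profit is highest at q = 0. Equivalently, the lowest AVC in the table is 85/5 ≈ £17 at q = 5, and P = £5 falls below it — price never covers variable cost, so the firm shuts down and loses only its fixed cost.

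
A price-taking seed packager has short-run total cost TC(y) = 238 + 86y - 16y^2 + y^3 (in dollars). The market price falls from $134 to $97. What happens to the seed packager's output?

Output falls from 12 to 11

AVC = 86 - 16y + y^2, minimized at y = 8 where min AVC = $22. MC = 86 - 32y + 3y^2.
With P = $134 above the shutdown price, P = MC gives y = 12.
At P = $97 ≥ min AVC, set P = MC: y = 11. The firm stays open but cuts output.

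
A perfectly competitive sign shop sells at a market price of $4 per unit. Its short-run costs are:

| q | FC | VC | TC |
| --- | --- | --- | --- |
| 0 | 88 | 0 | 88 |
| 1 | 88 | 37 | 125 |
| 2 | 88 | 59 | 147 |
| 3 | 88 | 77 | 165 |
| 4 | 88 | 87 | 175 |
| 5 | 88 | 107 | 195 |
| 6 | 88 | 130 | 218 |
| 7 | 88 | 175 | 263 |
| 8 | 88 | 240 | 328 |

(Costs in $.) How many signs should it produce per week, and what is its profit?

Compute π = P·q − TC at each output: q=0: -88; q=1: -121; q=2: -139; q=3: -153; q=4: -159; q=5: -175; q=6: -194; q=7: -235; q=8: -296.
Profit is highest at q = 0. Equivalently, the lowest AVC in the table is 107/5 ≈ $21.40 at q = 5, and P = $4 falls below it — price never covers variable cost, so the firm shuts down and loses only its fixed cost.

q = 0 (shut down); profit = -$88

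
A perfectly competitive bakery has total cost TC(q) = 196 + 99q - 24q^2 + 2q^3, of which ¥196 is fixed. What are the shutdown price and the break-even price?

Shutdown price = min AVC. AVC = 99 - 24q + 2q^2, with vertex at q = 6 and minimum ¥27.
ATC = 196/q + 99 - 24q + 2q^2. Setting dATC/dq = −196/q^2 − 24 + 4q = 0 gives q = 7 (since 4·7^3 − 24·7^2 = 196).
min ATC = 196/7 + 99 − 24·7 + 2·7^2 = ¥57. That is the break-even price.
Between these two prices the firm operates at a loss; above ¥57 it earns a profit.

Shutdown price = ¥27; break-even price = ¥57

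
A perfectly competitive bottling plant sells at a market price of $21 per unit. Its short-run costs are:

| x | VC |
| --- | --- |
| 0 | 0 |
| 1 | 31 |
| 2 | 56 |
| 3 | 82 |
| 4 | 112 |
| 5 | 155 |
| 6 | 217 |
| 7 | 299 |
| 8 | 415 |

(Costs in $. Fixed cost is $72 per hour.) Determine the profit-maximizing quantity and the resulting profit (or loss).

x = 0 (shut down); profit = -$72

Compute π = P·x − TC at each output: x=0: -72; x=1: -82; x=2: -86; x=3: -91; x=4: -100; x=5: -122; x=6: -163; x=7: -224; x=8: -319.
Profit is highest at x = 0. Equivalently, the lowest AVC in the table is 82/3 ≈ $27.33 at x = 3, and P = $21 falls below it — price never covers variable cost, so the firm shuts down and loses only its fixed cost.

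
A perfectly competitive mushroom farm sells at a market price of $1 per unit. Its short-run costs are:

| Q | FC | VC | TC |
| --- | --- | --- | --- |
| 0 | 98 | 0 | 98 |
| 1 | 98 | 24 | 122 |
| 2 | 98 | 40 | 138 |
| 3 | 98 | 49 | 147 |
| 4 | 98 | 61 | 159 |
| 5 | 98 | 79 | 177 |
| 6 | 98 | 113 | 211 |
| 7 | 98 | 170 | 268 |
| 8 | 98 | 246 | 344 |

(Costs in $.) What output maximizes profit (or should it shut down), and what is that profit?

Compute π = P·Q − TC at each output: Q=0: -98; Q=1: -121; Q=2: -136; Q=3: -144; Q=4: -155; Q=5: -172; Q=6: -205; Q=7: -261; Q=8: -336.
Profit is highest at Q = 0. Equivalently, the lowest AVC in the table is 61/4 ≈ $15.25 at Q = 4, and P = $1 falls below it — price never covers variable cost, so the firm shuts down and loses only its fixed cost.

Q = 0 (shut down); profit = -$98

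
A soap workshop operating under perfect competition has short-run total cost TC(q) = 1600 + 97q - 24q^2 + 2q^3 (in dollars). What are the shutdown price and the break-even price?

Shutdown price = min AVC. AVC = 97 - 24q + 2q^2, with vertex at q = 6 and minimum $25.
ATC = 1600/q + 97 - 24q + 2q^2. Setting dATC/dq = −1600/q^2 − 24 + 4q = 0 gives q = 10 (since 4·10^3 − 24·10^2 = 1600).
min ATC = 1600/10 + 97 − 24·10 + 2·10^2 = $217. That is the break-even price.
Between these two prices the firm operates at a loss; above $217 it earns a profit.

Shutdown price = $25; break-even price = $217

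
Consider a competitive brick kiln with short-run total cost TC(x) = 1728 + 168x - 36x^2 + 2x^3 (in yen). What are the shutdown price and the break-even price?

AVC = 168 - 36x + 2x^2; minimized at x = 9, giving min AVC = ¥6. That is the shutdown price.
ATC = 1728/x + 168 - 36x + 2x^2. Setting dATC/dx = −1728/x^2 − 36 + 4x = 0 gives x = 12 (since 4·12^3 − 36·12^2 = 1728).
min ATC = 1728/12 + 168 − 36·12 + 2·12^2 = ¥168. That is the break-even price.
For ¥6 ≤ P < ¥168 the firm produces at a loss; below ¥6 it shuts down.

Shutdown price = ¥6; break-even price = ¥168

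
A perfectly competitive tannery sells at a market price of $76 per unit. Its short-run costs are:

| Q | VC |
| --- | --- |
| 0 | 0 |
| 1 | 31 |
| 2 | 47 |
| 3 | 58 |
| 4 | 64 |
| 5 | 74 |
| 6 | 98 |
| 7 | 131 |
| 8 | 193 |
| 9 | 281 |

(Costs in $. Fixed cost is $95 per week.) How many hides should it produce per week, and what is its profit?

Profit at each row (π = 76Q − TC): Q=0: -95; Q=1: -50; Q=2: 10; Q=3: 75; Q=4: 145; Q=5: 211; Q=6: 263; Q=7: 306; Q=8: 320; Q=9: 308.
Profit is maximized at Q = 8. AVC there is 193/8 = $24.12 ≤ P, so producing beats shutting down (which would give -$95).

Q = 8; profit = $320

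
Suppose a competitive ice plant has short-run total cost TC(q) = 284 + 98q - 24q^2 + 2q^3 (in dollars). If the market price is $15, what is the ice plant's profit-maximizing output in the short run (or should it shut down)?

Shut down

Strip out fixed cost: VC = 98q - 24q^2 + 2q^3. Then AVC = 98 - 24q + 2q^2 and MC = 98 - 48q + 6q^2.
The AVC parabola has its vertex at q = 24/4 = 6, where AVC = 98 - 24·6 + 2·6^2 = $26.
With P < min AVC ($15 < $26), every unit sold adds to the loss.
Shutting down limits the loss to fixed cost, $284.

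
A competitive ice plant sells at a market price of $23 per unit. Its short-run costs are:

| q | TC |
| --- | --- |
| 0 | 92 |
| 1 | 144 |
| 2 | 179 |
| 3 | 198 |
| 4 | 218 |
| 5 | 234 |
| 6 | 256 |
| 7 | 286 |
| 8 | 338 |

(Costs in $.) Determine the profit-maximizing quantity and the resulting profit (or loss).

Tabulate TR − TC: q=0: -92; q=1: -121; q=2: -133; q=3: -129; q=4: -126; q=5: -119; q=6: -118; q=7: -125; q=8: -154.
Profit is highest at q = 0. Equivalently, the lowest AVC in the table is 164/6 ≈ $27.33 at q = 6, and P = $23 falls below it — price never covers variable cost, so the firm shuts down and loses only its fixed cost.

q = 0 (shut down); profit = -$92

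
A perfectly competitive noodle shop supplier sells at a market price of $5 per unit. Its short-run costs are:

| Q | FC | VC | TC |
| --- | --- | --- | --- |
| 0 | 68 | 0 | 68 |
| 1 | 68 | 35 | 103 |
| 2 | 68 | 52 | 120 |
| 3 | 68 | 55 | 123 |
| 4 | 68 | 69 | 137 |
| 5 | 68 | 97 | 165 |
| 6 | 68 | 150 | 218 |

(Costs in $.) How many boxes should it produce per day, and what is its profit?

Profit at each row (π = 5Q − TC): Q=0: -68; Q=1: -98; Q=2: -110; Q=3: -108; Q=4: -117; Q=5: -140; Q=6: -188.
Profit is highest at Q = 0. Equivalently, the lowest AVC in the table is 69/4 ≈ $17.25 at Q = 4, and P = $5 falls below it — price never covers variable cost, so the firm shuts down and loses only its fixed cost.

Q = 0 (shut down); profit = -$68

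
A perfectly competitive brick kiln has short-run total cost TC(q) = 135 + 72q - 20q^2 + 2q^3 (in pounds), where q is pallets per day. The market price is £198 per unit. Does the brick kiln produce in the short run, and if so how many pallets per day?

From TC, MC = TC'(q) = 72 - 40q + 6q^2 and AVC = VC/q = 72 - 20q + 2q^2.
AVC is minimized where dAVC/dq = -20 + 4q = 0, at q = 5; min AVC = 72 - 20·5 + 2·5^2 = £22.
Because £198 ≥ £22, revenue can cover variable cost; the firm operates.
Set P = MC: 198 = 72 - 40q + 6q^2 → -126 - 40q + 6q^2 = 0. The roots are q = -7/3 and q = 9; the profit-maximizing output is on the rising part of MC, so q* = 9.
Check: AVC at q = 9 is £54 ≤ P, so revenue covers variable cost.
Profit = P·q − TC = 198·9 − 621 = £1161.

Produce at q = 9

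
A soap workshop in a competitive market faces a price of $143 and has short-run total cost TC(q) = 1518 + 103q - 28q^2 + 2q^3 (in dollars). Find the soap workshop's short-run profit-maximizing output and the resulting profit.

Profit = -$318 at q = 10

AVC = 103 - 28q + 2q^2; min AVC = $5 at q = 7. Since P = $143 ≥ min AVC, the firm produces.
With MC = 103 - 56q + 6q^2, P = MC on the upward-sloping part at q* = 10.
TR = 143·10 = 1430. TC = 1518 + 230 = 1748. Profit = 1430 − 1748 = -$318.
By producing, the firm covers all variable cost plus $1200 of fixed cost; shutting down would lose the full $1518.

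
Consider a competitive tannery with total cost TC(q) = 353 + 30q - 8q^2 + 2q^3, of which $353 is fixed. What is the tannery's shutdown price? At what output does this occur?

$22 per unit, at q = 2

Short-run supply begins at min AVC. From VC = 30q - 8q^2 + 2q^3, AVC = 30 - 8q + 2q^2.
At the minimum of AVC, MC = AVC. MC = 30 - 16q + 6q^2; setting MC = AVC gives 4q^2 - 8q = 0, so q = 2. min AVC = 22.
For P < $22 the firm produces nothing.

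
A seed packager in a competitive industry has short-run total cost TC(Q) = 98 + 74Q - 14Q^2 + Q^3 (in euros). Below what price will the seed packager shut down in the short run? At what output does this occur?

Short-run supply begins at min AVC. From VC = 74Q - 14Q^2 + Q^3, AVC = 74 - 14Q + Q^2.
dAVC/dQ = -14 + 2Q = 0 gives Q = 7. min AVC = 74 - 14·7 + 7^2 = 25.
The firm shuts down for any P below €25.

€25 per unit, at Q = 7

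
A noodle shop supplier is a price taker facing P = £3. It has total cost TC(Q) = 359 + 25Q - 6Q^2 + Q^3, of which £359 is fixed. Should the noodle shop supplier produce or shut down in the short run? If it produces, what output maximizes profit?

Variable cost is VC = 25Q - 6Q^2 + Q^3, so AVC = VC/Q = 25 - 6Q + Q^2 and MC = dTC/dQ = 25 - 12Q + 3Q^2.
The AVC parabola has its vertex at Q = 6/2 = 3, where AVC = 25 - 6·3 + 3^2 = £16.
Since P = £3 < min AVC = £16, price fails to cover variable cost at any output.
The firm minimizes its loss by shutting down and losing only its fixed cost of £359.

Shut down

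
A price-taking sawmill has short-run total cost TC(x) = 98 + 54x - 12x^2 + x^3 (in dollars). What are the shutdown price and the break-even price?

Shutdown price = min AVC. AVC = 54 - 12x + x^2, with vertex at x = 6 and minimum $18.
ATC = 98/x + 54 - 12x + x^2. Setting dATC/dx = −98/x^2 − 12 + 2x = 0 gives x = 7 (since 2·7^3 − 12·7^2 = 98).
min ATC = 98/7 + 54 − 12·7 + 7^2 = $33. That is the break-even price.
For $18 ≤ P < $33 the firm produces at a loss; below $18 it shuts down.

Shutdown price = $18; break-even price = $33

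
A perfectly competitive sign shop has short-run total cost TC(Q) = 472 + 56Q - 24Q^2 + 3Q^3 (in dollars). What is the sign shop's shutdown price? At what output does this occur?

The shutdown price is the minimum of AVC. VC = 56Q - 24Q^2 + 3Q^3, so AVC = 56 - 24Q + 3Q^2.
dAVC/dQ = -24 + 6Q = 0 gives Q = 4. min AVC = 56 - 24·4 + 3·4^2 = 8.
For P < $8 the firm produces nothing.

$8 per unit, at Q = 4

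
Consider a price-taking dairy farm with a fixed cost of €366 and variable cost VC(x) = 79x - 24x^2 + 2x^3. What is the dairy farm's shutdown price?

€7 per unit

Short-run supply begins at min AVC. From VC = 79x - 24x^2 + 2x^3, AVC = 79 - 24x + 2x^2.
dAVC/dx = -24 + 4x = 0 gives x = 6. min AVC = 79 - 24·6 + 2·6^2 = 7.
So the shutdown price is €7.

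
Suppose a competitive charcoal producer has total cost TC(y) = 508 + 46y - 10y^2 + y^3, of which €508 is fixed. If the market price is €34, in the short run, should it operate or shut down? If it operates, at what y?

From TC, MC = TC'(y) = 46 - 20y + 3y^2 and AVC = VC/y = 46 - 10y + y^2.
The AVC parabola has its vertex at y = 10/2 = 5, where AVC = 46 - 10·5 + 5^2 = €21.
P = €34 exceeds min AVC = €21, so the firm stays open.
P = MC gives 12 - 20y + 3y^2 = 0, with roots 2/3 and 6. Take the larger (rising MC): y* = 6.
Check: AVC at y = 6 is €22 ≤ P, so revenue covers variable cost.
Profit = P·y − TC = 34·6 − 640 = -€436, a loss, but smaller than the €508 fixed cost the firm would lose by shutting down.

Produce at y = 6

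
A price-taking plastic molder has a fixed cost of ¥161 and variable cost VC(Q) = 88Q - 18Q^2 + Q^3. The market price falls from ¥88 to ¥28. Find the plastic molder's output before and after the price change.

AVC = 88 - 18Q + Q^2, minimized at Q = 9 where min AVC = ¥7. MC = 88 - 36Q + 3Q^2.
With P = ¥88 above the shutdown price, P = MC gives Q = 12.
At P = ¥28 ≥ min AVC, set P = MC: Q = 10. The firm stays open but cuts output.

Output falls from 12 to 10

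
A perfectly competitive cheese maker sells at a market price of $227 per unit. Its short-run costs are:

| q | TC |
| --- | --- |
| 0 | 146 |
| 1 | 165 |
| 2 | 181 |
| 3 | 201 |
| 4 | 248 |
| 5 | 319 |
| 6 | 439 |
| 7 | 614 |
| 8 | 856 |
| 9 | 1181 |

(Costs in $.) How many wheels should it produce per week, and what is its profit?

q = 7; profit = $975

Compute π = P·q − TC at each output: q=0: -146; q=1: 62; q=2: 273; q=3: 480; q=4: 660; q=5: 816; q=6: 923; q=7: 975; q=8: 960; q=9: 862.
Profit is maximized at q = 7. AVC there is 468/7 = $66.86 ≤ P, so producing beats shutting down (which would give -$146).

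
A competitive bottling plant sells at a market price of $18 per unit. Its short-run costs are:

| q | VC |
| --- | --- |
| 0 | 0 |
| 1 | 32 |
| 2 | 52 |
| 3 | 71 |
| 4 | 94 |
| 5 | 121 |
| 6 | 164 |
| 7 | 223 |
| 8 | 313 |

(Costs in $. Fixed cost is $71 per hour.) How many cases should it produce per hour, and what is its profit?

Profit at each row (π = 18q − TC): q=0: -71; q=1: -85; q=2: -87; q=3: -88; q=4: -93; q=5: -102; q=6: -127; q=7: -168; q=8: -240.
Profit is highest at q = 0. Equivalently, the lowest AVC in the table is 94/4 ≈ $23.50 at q = 4, and P = $18 falls below it — price never covers variable cost, so the firm shuts down and loses only its fixed cost.

q = 0 (shut down); profit = -$71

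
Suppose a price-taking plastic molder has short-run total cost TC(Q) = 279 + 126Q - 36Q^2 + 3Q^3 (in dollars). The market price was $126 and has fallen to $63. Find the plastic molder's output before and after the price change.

Output falls from 8 to 7

MC = 126 - 72Q + 9Q^2; the shutdown threshold is min AVC = $18 (at Q = 6).
At P = $126 ≥ min AVC, set P = MC on the rising branch: Q = 8.
At P = $63 ≥ min AVC, set P = MC: Q = 7. The firm stays open but cuts output.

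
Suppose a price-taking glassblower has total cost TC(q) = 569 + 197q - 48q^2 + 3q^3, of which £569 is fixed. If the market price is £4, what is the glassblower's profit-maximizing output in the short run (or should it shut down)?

Shut down

From TC, MC = TC'(q) = 197 - 96q + 9q^2 and AVC = VC/q = 197 - 48q + 3q^2.
AVC hits its minimum where MC = AVC, at q = 8, giving min AVC = 197 - 48·8 + 3·8^2 = £5.
P = £4 lies below min AVC = £5; no output level covers variable cost.
The firm minimizes its loss by shutting down and losing only its fixed cost of £569.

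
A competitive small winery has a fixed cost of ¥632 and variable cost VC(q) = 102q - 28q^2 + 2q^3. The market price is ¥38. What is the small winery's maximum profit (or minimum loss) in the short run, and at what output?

AVC = 102 - 28q + 2q^2 has its minimum ¥4 at q = 7; price ¥38 clears that bar, so the firm operates.
With MC = 102 - 56q + 6q^2, P = MC on the upward-sloping part at q* = 8.
TR = 38·8 = 304. TC = 632 + 48 = 680. Profit = 304 − 680 = -¥376.
That loss of ¥376 beats the ¥632 the firm would lose by shutting down; producing recovers ¥256 of fixed cost.

Profit = -¥376 at q = 8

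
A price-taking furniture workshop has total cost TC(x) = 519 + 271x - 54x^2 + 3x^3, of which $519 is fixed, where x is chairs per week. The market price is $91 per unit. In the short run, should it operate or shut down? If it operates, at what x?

From TC, MC = TC'(x) = 271 - 108x + 9x^2 and AVC = VC/x = 271 - 54x + 3x^2.
The AVC parabola has its vertex at x = 54/6 = 9, where AVC = 271 - 54·9 + 3·9^2 = $28.
Because $91 ≥ $28, revenue can cover variable cost; the firm operates.
P = MC gives 180 - 108x + 9x^2 = 0, with roots 2 and 10. Take the larger (rising MC): x* = 10.
Check: AVC at x = 10 is $31 ≤ P, so revenue covers variable cost.
Profit = P·x − TC = 91·10 − 829 = $81.

Produce at x = 10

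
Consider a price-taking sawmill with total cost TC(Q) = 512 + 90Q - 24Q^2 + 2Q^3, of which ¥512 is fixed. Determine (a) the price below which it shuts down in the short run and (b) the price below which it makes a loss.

AVC = 90 - 24Q + 2Q^2; minimized at Q = 6, giving min AVC = ¥18. That is the shutdown price.
ATC = 512/Q + 90 - 24Q + 2Q^2. Setting dATC/dQ = −512/Q^2 − 24 + 4Q = 0 gives Q = 8 (since 4·8^3 − 24·8^2 = 512).
min ATC = 512/8 + 90 − 24·8 + 2·8^2 = ¥90. That is the break-even price.
For ¥18 ≤ P < ¥90 the firm produces at a loss; below ¥18 it shuts down.

Shutdown price = ¥18; break-even price = ¥90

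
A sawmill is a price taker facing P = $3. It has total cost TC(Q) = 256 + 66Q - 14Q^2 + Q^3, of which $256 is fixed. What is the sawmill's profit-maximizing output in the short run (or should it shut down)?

From TC, MC = TC'(Q) = 66 - 28Q + 3Q^2 and AVC = VC/Q = 66 - 14Q + Q^2.
AVC hits its minimum where MC = AVC, at Q = 7, giving min AVC = 66 - 14·7 + 7^2 = $17.
P = $3 lies below min AVC = $17; no output level covers variable cost.
Shutting down limits the loss to fixed cost, $256.

Shut down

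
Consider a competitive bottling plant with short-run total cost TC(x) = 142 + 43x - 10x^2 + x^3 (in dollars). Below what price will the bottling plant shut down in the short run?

The shutdown price is the minimum of AVC. VC = 43x - 10x^2 + x^3, so AVC = 43 - 10x + x^2.
dAVC/dx = -10 + 2x = 0 gives x = 5. min AVC = 43 - 10·5 + 5^2 = 18.
The firm shuts down for any P below $18.

$18 per unit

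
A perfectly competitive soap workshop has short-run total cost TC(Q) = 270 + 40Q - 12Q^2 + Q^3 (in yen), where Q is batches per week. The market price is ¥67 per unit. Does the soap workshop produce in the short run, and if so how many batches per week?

From TC, MC = TC'(Q) = 40 - 24Q + 3Q^2 and AVC = VC/Q = 40 - 12Q + Q^2.
AVC hits its minimum where MC = AVC, at Q = 6, giving min AVC = 40 - 12·6 + 6^2 = ¥4.
P = ¥67 exceeds min AVC = ¥4, so the firm stays open.
Set P = MC: 67 = 40 - 24Q + 3Q^2 → -27 - 24Q + 3Q^2 = 0. The roots are Q = -1 and Q = 9; the profit-maximizing output is on the rising part of MC, so Q* = 9.
Check: AVC at Q = 9 is ¥13 ≤ P, so revenue covers variable cost.
Profit = P·Q − TC = 67·9 − 387 = ¥216.

Produce at Q = 9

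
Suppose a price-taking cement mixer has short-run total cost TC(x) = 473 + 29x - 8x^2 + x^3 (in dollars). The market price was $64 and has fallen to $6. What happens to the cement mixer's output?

MC = 29 - 16x + 3x^2; the shutdown threshold is min AVC = $13 (at x = 4).
At P = $64 ≥ min AVC, set P = MC on the rising branch: x = 7.
At P = $6 < min AVC = $13, price no longer covers variable cost at any output, so the firm shuts down: x = 0.

Output falls from 7 to 0 (the firm shuts down)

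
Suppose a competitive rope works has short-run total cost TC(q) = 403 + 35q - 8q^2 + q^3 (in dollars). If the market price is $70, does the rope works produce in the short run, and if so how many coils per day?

Produce at q = 7

Strip out fixed cost: VC = 35q - 8q^2 + q^3. Then AVC = 35 - 8q + q^2 and MC = 35 - 16q + 3q^2.
The AVC parabola has its vertex at q = 8/2 = 4, where AVC = 35 - 8·4 + 4^2 = $19.
Since P = $70 ≥ min AVC = $19, price covers variable cost and the firm should produce.
Set P = MC: 70 = 35 - 16q + 3q^2 → -35 - 16q + 3q^2 = 0. The roots are q = -5/3 and q = 7; the profit-maximizing output is on the rising part of MC, so q* = 7.
Check: AVC at q = 7 is $28 ≤ P, so revenue covers variable cost.
Profit = P·q − TC = 70·7 − 599 = -$109, a loss, but smaller than the $403 fixed cost the firm would lose by shutting down.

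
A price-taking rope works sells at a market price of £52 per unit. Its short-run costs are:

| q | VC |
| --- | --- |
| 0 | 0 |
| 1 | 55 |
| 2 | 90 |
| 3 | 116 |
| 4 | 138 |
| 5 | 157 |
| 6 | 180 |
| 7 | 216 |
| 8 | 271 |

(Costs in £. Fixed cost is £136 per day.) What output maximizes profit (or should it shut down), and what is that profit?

Tabulate TR − TC: q=0: -136; q=1: -139; q=2: -122; q=3: -96; q=4: -66; q=5: -33; q=6: -4; q=7: 12; q=8: 9.
Profit is maximized at q = 7. AVC there is 216/7 = £30.86 ≤ P, so producing beats shutting down (which would give -£136).

q = 7; profit = £12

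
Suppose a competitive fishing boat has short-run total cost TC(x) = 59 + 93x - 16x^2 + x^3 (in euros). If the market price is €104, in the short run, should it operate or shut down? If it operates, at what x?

Variable cost is VC = 93x - 16x^2 + x^3, so AVC = VC/x = 93 - 16x + x^2 and MC = dTC/dx = 93 - 32x + 3x^2.
AVC is minimized where dAVC/dx = -16 + 2x = 0, at x = 8; min AVC = 93 - 16·8 + 8^2 = €29.
P = €104 exceeds min AVC = €29, so the firm stays open.
P = MC gives -11 - 32x + 3x^2 = 0, with roots -1/3 and 11. Take the larger (rising MC): x* = 11.
Check: AVC at x = 11 is €38 ≤ P, so revenue covers variable cost.
Profit = P·x − TC = 104·11 − 477 = €667.

Produce at x = 11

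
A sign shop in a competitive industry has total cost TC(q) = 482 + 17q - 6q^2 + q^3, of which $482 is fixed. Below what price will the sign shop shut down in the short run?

$8 per unit

The shutdown price is the minimum of AVC. VC = 17q - 6q^2 + q^3, so AVC = 17 - 6q + q^2.
At the minimum of AVC, MC = AVC. MC = 17 - 12q + 3q^2; setting MC = AVC gives 2q^2 - 6q = 0, so q = 3. min AVC = 8.
For P < $8 the firm produces nothing.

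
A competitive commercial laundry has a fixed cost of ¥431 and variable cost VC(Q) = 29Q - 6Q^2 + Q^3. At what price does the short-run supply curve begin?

The shutdown price is the minimum of AVC. VC = 29Q - 6Q^2 + Q^3, so AVC = 29 - 6Q + Q^2.
At the minimum of AVC, MC = AVC. MC = 29 - 12Q + 3Q^2; setting MC = AVC gives 2Q^2 - 6Q = 0, so Q = 3. min AVC = 20.
For P < ¥20 the firm produces nothing.

¥20 per unit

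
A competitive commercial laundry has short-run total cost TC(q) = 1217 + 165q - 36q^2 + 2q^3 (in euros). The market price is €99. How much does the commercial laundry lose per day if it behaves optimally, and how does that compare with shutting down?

Profit = -€249 at q = 11

AVC = 165 - 36q + 2q^2 has its minimum €3 at q = 9; price €99 clears that bar, so the firm operates.
With MC = 165 - 72q + 6q^2, P = MC on the upward-sloping part at q* = 11.
TR = 99·11 = 1089. TC = 1217 + 121 = 1338. Profit = 1089 − 1338 = -€249.
That loss of €249 beats the €1217 the firm would lose by shutting down; producing recovers €968 of fixed cost.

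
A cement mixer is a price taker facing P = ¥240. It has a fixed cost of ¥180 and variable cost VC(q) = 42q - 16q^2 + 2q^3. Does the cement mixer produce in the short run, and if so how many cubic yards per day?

Produce at q = 9

Variable cost is VC = 42q - 16q^2 + 2q^3, so AVC = VC/q = 42 - 16q + 2q^2 and MC = dTC/dq = 42 - 32q + 6q^2.
AVC is minimized where dAVC/dq = -16 + 4q = 0, at q = 4; min AVC = 42 - 16·4 + 2·4^2 = ¥10.
P = ¥240 exceeds min AVC = ¥10, so the firm stays open.
P = MC gives -198 - 32q + 6q^2 = 0, with roots -11/3 and 9. Take the larger (rising MC): q* = 9.
Check: AVC at q = 9 is ¥60 ≤ P, so revenue covers variable cost.
Profit = P·q − TC = 240·9 − 720 = ¥1440.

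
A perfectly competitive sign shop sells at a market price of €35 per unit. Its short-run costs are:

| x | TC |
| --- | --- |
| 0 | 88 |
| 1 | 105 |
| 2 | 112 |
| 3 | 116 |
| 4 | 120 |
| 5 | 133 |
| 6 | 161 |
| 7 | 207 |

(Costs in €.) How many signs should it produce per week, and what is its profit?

x = 6; profit = €49

Profit at each row (π = 35x − TC): x=0: -88; x=1: -70; x=2: -42; x=3: -11; x=4: 20; x=5: 42; x=6: 49; x=7: 38.
Profit is maximized at x = 6. AVC there is 73/6 = €12.17 ≤ P, so producing beats shutting down (which would give -€88).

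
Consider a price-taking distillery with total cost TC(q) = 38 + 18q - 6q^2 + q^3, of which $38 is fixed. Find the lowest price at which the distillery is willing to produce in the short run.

The shutdown price is the minimum of AVC. VC = 18q - 6q^2 + q^3, so AVC = 18 - 6q + q^2.
dAVC/dq = -6 + 2q = 0 gives q = 3. min AVC = 18 - 6·3 + 3^2 = 9.
The firm shuts down for any P below $9.

$9 per unit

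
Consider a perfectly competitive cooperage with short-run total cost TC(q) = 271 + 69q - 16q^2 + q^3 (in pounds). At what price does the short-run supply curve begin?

The firm shuts down when price falls below the minimum of average variable cost. AVC = VC/q = 69 - 16q + q^2.
dAVC/dq = -16 + 2q = 0 gives q = 8. min AVC = 69 - 16·8 + 8^2 = 5.
The firm shuts down for any P below £5.

£5 per unit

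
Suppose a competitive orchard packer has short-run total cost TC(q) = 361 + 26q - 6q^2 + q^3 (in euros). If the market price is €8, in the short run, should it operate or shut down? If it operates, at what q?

Variable cost is VC = 26q - 6q^2 + q^3, so AVC = VC/q = 26 - 6q + q^2 and MC = dTC/dq = 26 - 12q + 3q^2.
The AVC parabola has its vertex at q = 6/2 = 3, where AVC = 26 - 6·3 + 3^2 = €17.
P = €8 lies below min AVC = €17; no output level covers variable cost.
Best response: produce nothing and absorb the €361 fixed cost.

Shut down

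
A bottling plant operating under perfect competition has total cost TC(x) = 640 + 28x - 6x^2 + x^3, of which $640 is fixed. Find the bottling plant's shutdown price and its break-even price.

Shutdown price = min AVC. AVC = 28 - 6x + x^2, with vertex at x = 3 and minimum $19.
ATC = 640/x + 28 - 6x + x^2. Setting dATC/dx = −640/x^2 − 6 + 2x = 0 gives x = 8 (since 2·8^3 − 6·8^2 = 640).
min ATC = 640/8 + 28 − 6·8 + 8^2 = $124. That is the break-even price.
Between these two prices the firm operates at a loss; above $124 it earns a profit.

Shutdown price = $19; break-even price = $124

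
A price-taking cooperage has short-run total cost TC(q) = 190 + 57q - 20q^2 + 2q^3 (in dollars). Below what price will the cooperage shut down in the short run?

$7 per unit

The firm shuts down when price falls below the minimum of average variable cost. AVC = VC/q = 57 - 20q + 2q^2.
dAVC/dq = -20 + 4q = 0 gives q = 5. min AVC = 57 - 20·5 + 2·5^2 = 7.
For P < $7 the firm produces nothing.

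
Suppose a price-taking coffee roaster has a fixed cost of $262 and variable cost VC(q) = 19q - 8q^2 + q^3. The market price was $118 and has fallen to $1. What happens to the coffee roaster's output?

Output falls from 9 to 0 (the firm shuts down)

AVC = 19 - 8q + q^2, minimized at q = 4 where min AVC = $3. MC = 19 - 16q + 3q^2.
At P = $118 ≥ min AVC, set P = MC on the rising branch: q = 9.
At P = $1 < min AVC = $3, price no longer covers variable cost at any output, so the firm shuts down: q = 0.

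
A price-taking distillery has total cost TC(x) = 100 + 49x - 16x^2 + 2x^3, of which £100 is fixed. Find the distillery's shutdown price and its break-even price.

Shutdown price = £17; break-even price = £39

Shutdown price = min AVC. AVC = 49 - 16x + 2x^2, with vertex at x = 4 and minimum £17.
ATC = 100/x + 49 - 16x + 2x^2. Setting dATC/dx = −100/x^2 − 16 + 4x = 0 gives x = 5 (since 4·5^3 − 16·5^2 = 100).
min ATC = 100/5 + 49 − 16·5 + 2·5^2 = £39. That is the break-even price.
For £17 ≤ P < £39 the firm produces at a loss; below £17 it shuts down.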